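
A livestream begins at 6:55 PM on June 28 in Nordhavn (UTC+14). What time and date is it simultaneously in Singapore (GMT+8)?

In UTC: 6:55 PM − 14:00 = 4:55 AM on Jun 28.
Singapore is UTC+8:00: 4:55 AM + 8:00 = 12:55 PM on Jun 28.

12:55 PM on June 28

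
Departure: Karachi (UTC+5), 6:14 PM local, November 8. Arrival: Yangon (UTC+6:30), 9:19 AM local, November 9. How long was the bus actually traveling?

13 hours 35 minutes

Yangon is 1:30 ahead of Karachi.
Clock-face elapsed time (ignoring zones) is 15 hours 5 minutes.
Actual elapsed = 15 hours 5 minutes − 1:30 = 13 hours 35 minutes.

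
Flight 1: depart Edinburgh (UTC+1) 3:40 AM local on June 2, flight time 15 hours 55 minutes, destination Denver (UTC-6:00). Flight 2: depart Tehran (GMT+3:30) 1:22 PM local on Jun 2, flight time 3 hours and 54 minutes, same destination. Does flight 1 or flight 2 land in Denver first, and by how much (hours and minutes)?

Flight 1 in UTC: 3:40 AM − 1:00 = 2:40 AM on Jun 2.
+15 hours 55 minutes → arrive 6:35 PM UTC on Jun 2.
Flight 2 in UTC: 1:22 PM − 3:30 = 9:52 AM on Jun 2.
+3 hours 54 minutes → arrive 1:46 PM UTC on Jun 2.
Flight 2 lands earlier by 4 hours 49 minutes.

the second, by 4 hours 49 minutes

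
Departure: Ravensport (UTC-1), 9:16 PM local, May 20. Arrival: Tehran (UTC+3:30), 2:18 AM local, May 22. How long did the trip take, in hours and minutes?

24 hours 32 minutes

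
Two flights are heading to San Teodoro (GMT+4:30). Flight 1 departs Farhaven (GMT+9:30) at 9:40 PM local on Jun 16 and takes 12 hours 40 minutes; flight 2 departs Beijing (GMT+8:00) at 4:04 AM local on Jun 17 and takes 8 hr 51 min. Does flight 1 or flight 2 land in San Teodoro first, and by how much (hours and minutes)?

Flight 1 in UTC: 9:40 PM − 9:30 = 12:10 PM on Jun 16.
+12 hours and 40 minutes → arrive 12:50 AM UTC on Jun 17.
Flight 2 in UTC: 4:04 AM − 8:00 = 8:04 PM on Jun 16.
+8 hours and 51 minutes → arrive 4:55 AM UTC on Jun 17.
Flight 1 lands earlier by 4 hours 5 minutes.

the first, by 4 hours 5 minutes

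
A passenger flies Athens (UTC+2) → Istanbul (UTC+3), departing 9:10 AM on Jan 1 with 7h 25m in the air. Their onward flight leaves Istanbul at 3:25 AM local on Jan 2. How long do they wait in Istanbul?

9 hours 50 minutes

Convert departure to UTC: 9:10 AM − 2:00 = 7:10 AM UTC on Jan 1.
Add 7 hours 25 minutes flight time → 2:35 PM UTC.
Istanbul is UTC+3:00, so local arrival = 2:35 PM + 3:00 = 5:35 PM on Jan 1.
Layover = 3:25 AM − 5:35 PM (+1 day) = 9 hours 50 minutes.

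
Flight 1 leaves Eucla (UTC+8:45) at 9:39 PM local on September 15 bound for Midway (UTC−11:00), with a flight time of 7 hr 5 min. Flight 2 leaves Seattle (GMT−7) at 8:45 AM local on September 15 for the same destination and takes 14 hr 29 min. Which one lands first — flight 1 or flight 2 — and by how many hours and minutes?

the first, by 10 hours 15 minutes

Flight 1 in UTC: 9:39 PM − 8:45 = 12:54 PM on Sep 15.
+7 hours and 5 minutes → arrive 7:59 PM UTC on Sep 15.
Flight 2 in UTC: 8:45 AM + 7:00 = 3:45 PM on Sep 15.
+14 hours and 29 minutes → arrive 6:14 AM UTC on Sep 16.
Flight 1 lands earlier by 10 hours 15 minutes.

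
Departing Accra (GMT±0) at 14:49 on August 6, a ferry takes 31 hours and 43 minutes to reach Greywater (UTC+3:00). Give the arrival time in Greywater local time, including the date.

Accra is at UTC+0, so departure is already 14:49 UTC on Aug 6.
Add 31 hours and 43 minutes travel time → 22:32 UTC (Aug 7).
Greywater is UTC+3:00, so local arrival = 22:32 + 3:00 = 01:32 on Aug 8.

01:32 on Aug 8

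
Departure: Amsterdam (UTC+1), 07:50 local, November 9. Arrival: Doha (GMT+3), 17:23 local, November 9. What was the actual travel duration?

7 hours 33 minutes

Departure in UTC: 07:50 − 1:00 = 06:50 on Nov 9.
Arrival in UTC: 17:23 − 3:00 = 14:23 on Nov 9.
Elapsed = 14:23 − 06:50 = 7 hours 33 minutes.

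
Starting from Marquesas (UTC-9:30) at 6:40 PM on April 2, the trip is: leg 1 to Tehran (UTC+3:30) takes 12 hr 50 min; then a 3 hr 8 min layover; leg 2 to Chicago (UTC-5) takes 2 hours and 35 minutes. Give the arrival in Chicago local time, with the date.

Convert departure to UTC: 6:40 PM + 9:30 = 4:10 AM UTC on Apr 3.
Add 12 hours and 50 minutes leg 1 → 5:00 PM UTC.
Add 3 hours 8 minutes layover in Tehran → 8:08 PM UTC.
Add 2 hours 35 minutes leg 2 → 10:43 PM UTC.
Chicago is UTC−5:00, so local arrival = 10:43 PM − 5:00 = 5:43 PM on Apr 3.

5:43 PM on April 3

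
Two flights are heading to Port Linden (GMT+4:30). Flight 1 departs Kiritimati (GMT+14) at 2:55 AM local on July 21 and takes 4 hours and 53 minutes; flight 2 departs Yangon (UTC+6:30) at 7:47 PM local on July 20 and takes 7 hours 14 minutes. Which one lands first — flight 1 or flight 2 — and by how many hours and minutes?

Flight 1 in UTC: 2:55 AM − 14:00 = 12:55 PM on Jul 20.
+4 hours 53 minutes → arrive 5:48 PM UTC on Jul 20.
Flight 2 in UTC: 7:47 PM − 6:30 = 1:17 PM on Jul 20.
+7 hours and 14 minutes → arrive 8:31 PM UTC on Jul 20.
Flight 1 lands earlier by 2 hours 43 minutes.

the first, by 2 hours 43 minutes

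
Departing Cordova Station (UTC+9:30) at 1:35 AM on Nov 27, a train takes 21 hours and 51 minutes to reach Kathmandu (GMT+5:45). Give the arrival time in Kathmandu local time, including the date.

7:41 PM on November 27

Convert departure to UTC: 1:35 AM − 9:30 = 4:05 PM UTC on Nov 26.
Add 21 hours 51 minutes travel time → 1:56 PM UTC (Nov 27).
Kathmandu is UTC+5:45, so local arrival = 1:56 PM + 5:45 = 7:41 PM on Nov 27.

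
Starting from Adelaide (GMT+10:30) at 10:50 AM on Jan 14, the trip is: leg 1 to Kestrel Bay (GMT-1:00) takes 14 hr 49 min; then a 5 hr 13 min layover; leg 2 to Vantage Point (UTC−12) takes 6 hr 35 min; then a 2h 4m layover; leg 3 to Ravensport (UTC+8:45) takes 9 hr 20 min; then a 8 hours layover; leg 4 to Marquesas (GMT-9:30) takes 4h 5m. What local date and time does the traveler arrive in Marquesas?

4:56 PM on Jan 15

Convert departure to UTC: 10:50 AM − 10:30 = 12:20 AM UTC on Jan 14.
Add 14 hours and 49 minutes leg 1 → 3:09 PM UTC.
Add 5 hours and 13 minutes layover in Kestrel Bay → 8:22 PM UTC.
Add 6 hours and 35 minutes leg 2 → 2:57 AM UTC (Jan 15).
Add 2 hours and 4 minutes layover in Vantage Point → 5:01 AM UTC.
Add 9 hours 20 minutes leg 3 → 2:21 PM UTC.
Add 8 hours layover in Ravensport → 10:21 PM UTC.
Add 4 hours 5 minutes leg 4 → 2:26 AM UTC (Jan 16).
Marquesas is UTC−9:30, so local arrival = 2:26 AM − 9:30 = 4:56 PM on Jan 15.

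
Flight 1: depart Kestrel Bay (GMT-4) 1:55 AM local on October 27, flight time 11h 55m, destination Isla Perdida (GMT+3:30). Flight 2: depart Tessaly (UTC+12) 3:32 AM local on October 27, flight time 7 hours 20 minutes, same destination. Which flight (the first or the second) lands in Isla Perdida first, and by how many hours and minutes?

Flight 1 in UTC: 1:55 AM + 4:00 = 5:55 AM on Oct 27.
+11 hours and 55 minutes → arrive 5:50 PM UTC on Oct 27.
Flight 2 in UTC: 3:32 AM − 12:00 = 3:32 PM on Oct 26.
+7 hours and 20 minutes → arrive 10:52 PM UTC on Oct 26.
Flight 2 lands earlier by 18 hours 58 minutes.

the second, by 18 hours 58 minutes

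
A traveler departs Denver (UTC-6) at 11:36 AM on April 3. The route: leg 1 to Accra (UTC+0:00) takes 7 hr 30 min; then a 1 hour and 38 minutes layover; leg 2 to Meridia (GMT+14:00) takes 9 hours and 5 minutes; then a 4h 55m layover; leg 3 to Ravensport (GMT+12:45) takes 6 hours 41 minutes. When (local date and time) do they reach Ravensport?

Convert departure to UTC: 11:36 AM + 6:00 = 5:36 PM UTC on Apr 3.
Add 7 hours 30 minutes leg 1 → 1:06 AM UTC (Apr 4).
Add 1 hour and 38 minutes layover in Accra → 2:44 AM UTC.
Add 9 hours 5 minutes leg 2 → 11:49 AM UTC.
Add 4 hours 55 minutes layover in Meridia → 4:44 PM UTC.
Add 6 hours 41 minutes leg 3 → 11:25 PM UTC.
Ravensport is UTC+12:45, so local arrival = 11:25 PM + 12:45 = 12:10 PM on Apr 5.

12:10 PM on April 5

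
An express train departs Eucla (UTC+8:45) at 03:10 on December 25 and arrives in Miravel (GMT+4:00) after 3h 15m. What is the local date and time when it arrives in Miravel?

01:40 on December 25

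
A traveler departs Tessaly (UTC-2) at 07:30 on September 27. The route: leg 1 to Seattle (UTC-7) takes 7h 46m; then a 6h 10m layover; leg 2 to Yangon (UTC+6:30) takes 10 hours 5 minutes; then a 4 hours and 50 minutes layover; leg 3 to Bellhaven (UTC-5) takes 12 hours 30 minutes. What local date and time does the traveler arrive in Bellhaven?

Convert departure to UTC: 07:30 + 2:00 = 09:30 UTC on Sep 27.
Add 7 hours 46 minutes leg 1 → 17:16 UTC.
Add 6 hours 10 minutes layover in Seattle → 23:26 UTC.
Add 10 hours and 5 minutes leg 2 → 09:31 UTC (Sep 28).
Add 4 hours 50 minutes layover in Yangon → 14:21 UTC.
Add 12 hours 30 minutes leg 3 → 02:51 UTC (Sep 29).
Bellhaven is UTC−5:00, so local arrival = 02:51 − 5:00 = 21:51 on Sep 28.

21:51 on Sep 28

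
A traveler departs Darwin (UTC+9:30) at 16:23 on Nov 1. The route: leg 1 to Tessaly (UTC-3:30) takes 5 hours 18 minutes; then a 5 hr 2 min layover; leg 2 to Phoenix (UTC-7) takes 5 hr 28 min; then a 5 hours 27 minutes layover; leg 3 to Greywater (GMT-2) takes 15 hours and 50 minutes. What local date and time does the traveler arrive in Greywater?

17:58 on Nov 2

Convert departure to UTC: 16:23 − 9:30 = 06:53 UTC on Nov 1.
Add 5 hours and 18 minutes leg 1 → 12:11 UTC.
Add 5 hours and 2 minutes layover in Tessaly → 17:13 UTC.
Add 5 hours and 28 minutes leg 2 → 22:41 UTC.
Add 5 hours and 27 minutes layover in Phoenix → 04:08 UTC (Nov 2).
Add 15 hours 50 minutes leg 3 → 19:58 UTC.
Greywater is UTC−2:00, so local arrival = 19:58 − 2:00 = 17:58 on Nov 2.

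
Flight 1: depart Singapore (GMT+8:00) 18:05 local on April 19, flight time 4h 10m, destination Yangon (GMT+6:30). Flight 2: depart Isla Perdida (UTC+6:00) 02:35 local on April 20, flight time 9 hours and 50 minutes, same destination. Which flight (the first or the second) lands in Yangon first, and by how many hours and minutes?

the first, by 16 hours 10 minutes

Flight 1 in UTC: 18:05 − 8:00 = 10:05 on Apr 19.
+4 hours 10 minutes → arrive 14:15 UTC on Apr 19.
Flight 2 in UTC: 02:35 − 6:00 = 20:35 on Apr 19.
+9 hours and 50 minutes → arrive 06:25 UTC on Apr 20.
Flight 1 lands earlier by 16 hours 10 minutes.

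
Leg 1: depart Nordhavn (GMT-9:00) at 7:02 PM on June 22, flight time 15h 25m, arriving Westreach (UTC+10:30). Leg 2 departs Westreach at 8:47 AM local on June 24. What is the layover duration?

2 hours 50 minutes

Convert departure to UTC: 7:02 PM + 9:00 = 4:02 AM UTC on Jun 23.
Add 15 hours and 25 minutes flight time → 7:27 PM UTC.
Westreach is UTC+10:30, so local arrival = 7:27 PM + 10:30 = 5:57 AM on Jun 24.
Layover = 8:47 AM − 5:57 AM = 2 hours 50 minutes.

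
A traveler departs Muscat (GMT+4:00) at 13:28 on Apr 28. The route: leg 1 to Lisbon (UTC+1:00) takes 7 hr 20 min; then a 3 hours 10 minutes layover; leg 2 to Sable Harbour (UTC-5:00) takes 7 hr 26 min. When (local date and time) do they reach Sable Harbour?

22:24 on April 28

Convert departure to UTC: 13:28 − 4:00 = 09:28 UTC on Apr 28.
Add 7 hours 20 minutes leg 1 → 16:48 UTC.
Add 3 hours and 10 minutes layover in Lisbon → 19:58 UTC.
Add 7 hours and 26 minutes leg 2 → 03:24 UTC (Apr 29).
Sable Harbour is UTC−5:00, so local arrival = 03:24 − 5:00 = 22:24 on Apr 28.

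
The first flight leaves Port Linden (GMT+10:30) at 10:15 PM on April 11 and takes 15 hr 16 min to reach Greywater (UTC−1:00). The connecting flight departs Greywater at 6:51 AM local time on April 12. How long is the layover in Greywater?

Convert departure to UTC: 10:15 PM − 10:30 = 11:45 AM UTC on Apr 11.
Add 15 hours 16 minutes flight time → 3:01 AM UTC (Apr 12).
Greywater is UTC−1:00, so local arrival = 3:01 AM − 1:00 = 2:01 AM on Apr 12.
Layover = 6:51 AM − 2:01 AM = 4 hours 50 minutes.

4 hours 50 minutes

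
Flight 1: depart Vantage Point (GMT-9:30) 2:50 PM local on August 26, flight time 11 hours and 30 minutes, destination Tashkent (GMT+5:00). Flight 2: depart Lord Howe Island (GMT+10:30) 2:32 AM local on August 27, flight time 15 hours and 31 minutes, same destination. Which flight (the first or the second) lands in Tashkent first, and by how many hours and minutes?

the second, by 4 hours 17 minutes

Flight 1 in UTC: 2:50 PM + 9:30 = 12:20 AM on Aug 27.
+11 hours 30 minutes → arrive 11:50 AM UTC on Aug 27.
Flight 2 in UTC: 2:32 AM − 10:30 = 4:02 PM on Aug 26.
+15 hours and 31 minutes → arrive 7:33 AM UTC on Aug 27.
Flight 2 lands earlier by 4 hours 17 minutes.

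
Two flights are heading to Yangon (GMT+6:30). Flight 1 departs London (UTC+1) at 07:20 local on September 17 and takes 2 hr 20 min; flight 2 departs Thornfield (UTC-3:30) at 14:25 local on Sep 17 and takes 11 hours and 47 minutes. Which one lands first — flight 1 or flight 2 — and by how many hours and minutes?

Flight 1 in UTC: 07:20 − 1:00 = 06:20 on Sep 17.
+2 hours 20 minutes → arrive 08:40 UTC on Sep 17.
Flight 2 in UTC: 14:25 + 3:30 = 17:55 on Sep 17.
+11 hours 47 minutes → arrive 05:42 UTC on Sep 18.
Flight 1 lands earlier by 21 hours 2 minutes.

the first, by 21 hours 2 minutes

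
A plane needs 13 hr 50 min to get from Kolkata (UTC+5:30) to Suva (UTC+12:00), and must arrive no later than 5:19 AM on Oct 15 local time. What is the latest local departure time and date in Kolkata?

Target arrival in UTC: 5:19 AM − 12:00 = 5:19 PM on Oct 14.
Subtract 13 hours and 50 minutes → departure 3:29 AM UTC on Oct 14.
Kolkata is UTC+5:30: 3:29 AM + 5:30 = 8:59 AM on Oct 14.

8:59 AM on October 14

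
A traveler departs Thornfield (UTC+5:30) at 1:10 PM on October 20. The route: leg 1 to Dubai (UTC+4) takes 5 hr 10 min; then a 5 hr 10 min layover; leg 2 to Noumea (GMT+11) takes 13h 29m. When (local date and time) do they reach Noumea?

6:29 PM on October 21

Convert departure to UTC: 1:10 PM − 5:30 = 7:40 AM UTC on Oct 20.
Add 5 hours and 10 minutes leg 1 → 12:50 PM UTC.
Add 5 hours and 10 minutes layover in Dubai → 6:00 PM UTC.
Add 13 hours 29 minutes leg 2 → 7:29 AM UTC (Oct 21).
Noumea is UTC+11:00, so local arrival = 7:29 AM + 11:00 = 6:29 PM on Oct 21.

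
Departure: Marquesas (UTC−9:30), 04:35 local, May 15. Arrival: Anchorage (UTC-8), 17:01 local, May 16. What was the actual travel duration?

Anchorage is 1:30 ahead of Marquesas.
Clock-face elapsed time (ignoring zones) is 36 hours 26 minutes.
Actual elapsed = 36 hours 26 minutes − 1:30 = 34 hours 56 minutes.

34 hours 56 minutes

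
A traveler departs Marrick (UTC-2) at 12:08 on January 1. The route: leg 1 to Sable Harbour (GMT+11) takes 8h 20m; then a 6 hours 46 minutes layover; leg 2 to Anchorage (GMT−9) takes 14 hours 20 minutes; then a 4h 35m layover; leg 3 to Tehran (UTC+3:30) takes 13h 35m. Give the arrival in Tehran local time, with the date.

Convert departure to UTC: 12:08 + 2:00 = 14:08 UTC on Jan 1.
Add 8 hours 20 minutes leg 1 → 22:28 UTC.
Add 6 hours and 46 minutes layover in Sable Harbour → 05:14 UTC (Jan 2).
Add 14 hours 20 minutes leg 2 → 19:34 UTC.
Add 4 hours and 35 minutes layover in Anchorage → 00:09 UTC (Jan 3).
Add 13 hours and 35 minutes leg 3 → 13:44 UTC.
Tehran is UTC+3:30, so local arrival = 13:44 + 3:30 = 17:14 on Jan 3.

17:14 on January 3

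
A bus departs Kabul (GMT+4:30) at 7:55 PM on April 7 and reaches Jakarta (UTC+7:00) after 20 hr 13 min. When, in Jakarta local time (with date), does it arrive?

6:38 PM on April 8

Jakarta is 2:30 ahead of Kabul.
After 20 hours 13 minutes it is 4:08 PM (Apr 8) in Kabul.
Shift by the zone difference: 4:08 PM + 2:30 = 6:38 PM on Apr 8 in Jakarta.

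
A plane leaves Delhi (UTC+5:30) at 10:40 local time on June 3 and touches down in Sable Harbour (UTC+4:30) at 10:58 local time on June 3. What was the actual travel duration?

1 hour 18 minutes

Departure in UTC: 10:40 − 5:30 = 05:10 on Jun 3.
Arrival in UTC: 10:58 − 4:30 = 06:28 on Jun 3.
Elapsed = 06:28 − 05:10 = 1 hour 18 minutes.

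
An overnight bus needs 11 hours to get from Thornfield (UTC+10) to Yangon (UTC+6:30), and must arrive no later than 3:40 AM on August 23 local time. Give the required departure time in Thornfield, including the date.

Target arrival in UTC: 3:40 AM − 6:30 = 9:10 PM on Aug 22.
Subtract 11 hours → departure 10:10 AM UTC on Aug 22.
Thornfield is UTC+10:00: 10:10 AM + 10:00 = 8:10 PM on Aug 22.

8:10 PM on August 22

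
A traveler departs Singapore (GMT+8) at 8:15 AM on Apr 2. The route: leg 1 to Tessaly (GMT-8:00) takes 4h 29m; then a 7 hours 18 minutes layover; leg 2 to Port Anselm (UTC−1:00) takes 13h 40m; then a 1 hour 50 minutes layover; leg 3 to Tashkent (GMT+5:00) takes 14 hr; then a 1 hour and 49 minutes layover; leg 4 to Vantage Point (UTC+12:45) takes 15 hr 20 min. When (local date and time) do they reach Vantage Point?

Convert departure to UTC: 8:15 AM − 8:00 = 12:15 AM UTC on Apr 2.
Add 4 hours 29 minutes leg 1 → 4:44 AM UTC.
Add 7 hours 18 minutes layover in Tessaly → 12:02 PM UTC.
Add 13 hours and 40 minutes leg 2 → 1:42 AM UTC (Apr 3).
Add 1 hour 50 minutes layover in Port Anselm → 3:32 AM UTC.
Add 14 hours leg 3 → 5:32 PM UTC.
Add 1 hour and 49 minutes layover in Tashkent → 7:21 PM UTC.
Add 15 hours and 20 minutes leg 4 → 10:41 AM UTC (Apr 4).
Vantage Point is UTC+12:45, so local arrival = 10:41 AM + 12:45 = 11:26 PM on Apr 4.

11:26 PM on April 4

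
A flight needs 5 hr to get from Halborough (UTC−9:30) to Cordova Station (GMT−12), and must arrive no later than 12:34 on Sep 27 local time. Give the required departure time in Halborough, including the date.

Target arrival in UTC: 12:34 + 12:00 = 00:34 on Sep 28.
Subtract 5 hours → departure 19:34 UTC on Sep 27.
Halborough is UTC−9:30: 19:34 − 9:30 = 10:04 on Sep 27.

10:04 on Sep 27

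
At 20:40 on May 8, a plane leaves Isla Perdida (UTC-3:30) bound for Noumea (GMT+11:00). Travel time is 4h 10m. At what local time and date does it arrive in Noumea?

Convert departure to UTC: 20:40 + 3:30 = 00:10 UTC on May 9.
Add 4 hours and 10 minutes travel time → 04:20 UTC.
Noumea is UTC+11:00, so local arrival = 04:20 + 11:00 = 15:20 on May 9.

15:20 on May 9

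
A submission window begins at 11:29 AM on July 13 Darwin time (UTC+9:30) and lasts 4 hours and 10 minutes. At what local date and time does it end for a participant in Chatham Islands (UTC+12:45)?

Convert start to UTC: 11:29 AM − 9:30 = 1:59 AM UTC on Jul 13.
Add 4 hours and 10 minutes duration → 6:09 AM UTC.
Chatham Islands is UTC+12:45, so local end time = 6:09 AM + 12:45 = 6:54 PM on Jul 13.

6:54 PM on Jul 13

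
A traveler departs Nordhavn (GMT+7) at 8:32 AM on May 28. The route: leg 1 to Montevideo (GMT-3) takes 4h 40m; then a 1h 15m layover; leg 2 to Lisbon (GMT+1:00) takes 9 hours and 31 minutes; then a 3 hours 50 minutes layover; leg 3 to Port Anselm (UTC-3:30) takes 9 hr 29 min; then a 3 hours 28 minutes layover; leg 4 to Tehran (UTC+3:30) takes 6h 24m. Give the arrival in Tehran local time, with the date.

7:39 PM on May 29

Convert departure to UTC: 8:32 AM − 7:00 = 1:32 AM UTC on May 28.
Add 4 hours and 40 minutes leg 1 → 6:12 AM UTC.
Add 1 hour 15 minutes layover in Montevideo → 7:27 AM UTC.
Add 9 hours and 31 minutes leg 2 → 4:58 PM UTC.
Add 3 hours 50 minutes layover in Lisbon → 8:48 PM UTC.
Add 9 hours and 29 minutes leg 3 → 6:17 AM UTC (May 29).
Add 3 hours 28 minutes layover in Port Anselm → 9:45 AM UTC.
Add 6 hours 24 minutes leg 4 → 4:09 PM UTC.
Tehran is UTC+3:30, so local arrival = 4:09 PM + 3:30 = 7:39 PM on May 29.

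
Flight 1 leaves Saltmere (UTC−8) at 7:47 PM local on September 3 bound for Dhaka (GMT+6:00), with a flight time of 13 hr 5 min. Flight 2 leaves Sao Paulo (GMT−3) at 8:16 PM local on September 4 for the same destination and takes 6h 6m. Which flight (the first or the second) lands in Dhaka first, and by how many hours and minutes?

the first, by 12 hours 30 minutes

Flight 1 in UTC: 7:47 PM + 8:00 = 3:47 AM on Sep 4.
+13 hours 5 minutes → arrive 4:52 PM UTC on Sep 4.
Flight 2 in UTC: 8:16 PM + 3:00 = 11:16 PM on Sep 4.
+6 hours 6 minutes → arrive 5:22 AM UTC on Sep 5.
Flight 1 lands earlier by 12 hours 30 minutes.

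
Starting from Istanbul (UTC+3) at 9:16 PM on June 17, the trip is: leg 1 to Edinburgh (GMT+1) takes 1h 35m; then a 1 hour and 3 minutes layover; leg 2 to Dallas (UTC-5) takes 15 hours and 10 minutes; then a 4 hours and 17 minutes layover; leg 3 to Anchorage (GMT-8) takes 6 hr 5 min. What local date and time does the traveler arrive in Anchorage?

Convert departure to UTC: 9:16 PM − 3:00 = 6:16 PM UTC on Jun 17.
Add 1 hour 35 minutes leg 1 → 7:51 PM UTC.
Add 1 hour 3 minutes layover in Edinburgh → 8:54 PM UTC.
Add 15 hours 10 minutes leg 2 → 12:04 PM UTC (Jun 18).
Add 4 hours 17 minutes layover in Dallas → 4:21 PM UTC.
Add 6 hours 5 minutes leg 3 → 10:26 PM UTC.
Anchorage is UTC−8:00, so local arrival = 10:26 PM − 8:00 = 2:26 PM on Jun 18.

2:26 PM on June 18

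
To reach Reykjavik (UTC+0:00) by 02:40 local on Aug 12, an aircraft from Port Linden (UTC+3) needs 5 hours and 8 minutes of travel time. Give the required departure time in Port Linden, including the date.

Target arrival is already UTC: 02:40 on Aug 12.
Subtract 5 hours and 8 minutes → departure 21:32 UTC on Aug 11.
Port Linden is UTC+3:00: 21:32 + 3:00 = 00:32 on Aug 12.

00:32 on August 12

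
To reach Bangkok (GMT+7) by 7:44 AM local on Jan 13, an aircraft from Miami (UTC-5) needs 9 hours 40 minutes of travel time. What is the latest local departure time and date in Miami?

10:04 AM on January 12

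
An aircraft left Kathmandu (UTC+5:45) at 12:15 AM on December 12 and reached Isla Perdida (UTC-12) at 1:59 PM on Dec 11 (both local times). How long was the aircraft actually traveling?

Isla Perdida is 17:45 behind Kathmandu.
Clock-face elapsed time (ignoring zones) is −10 hours 16 minutes.
Actual elapsed = −10 hours 16 minutes + 17:45 = 7 hours 29 minutes.

7 hours 29 minutes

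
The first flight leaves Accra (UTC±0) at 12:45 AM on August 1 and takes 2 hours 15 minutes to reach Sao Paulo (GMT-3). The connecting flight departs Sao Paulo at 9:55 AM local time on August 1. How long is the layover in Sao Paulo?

9 hours 55 minutes

Accra is at UTC+0, so departure is already 12:45 AM UTC on Aug 1.
Add 2 hours and 15 minutes flight time → 3:00 AM UTC.
Sao Paulo is UTC−3:00, so local arrival = 3:00 AM − 3:00 = 12:00 AM on Aug 1.
Layover = 9:55 AM − 12:00 AM = 9 hours 55 minutes.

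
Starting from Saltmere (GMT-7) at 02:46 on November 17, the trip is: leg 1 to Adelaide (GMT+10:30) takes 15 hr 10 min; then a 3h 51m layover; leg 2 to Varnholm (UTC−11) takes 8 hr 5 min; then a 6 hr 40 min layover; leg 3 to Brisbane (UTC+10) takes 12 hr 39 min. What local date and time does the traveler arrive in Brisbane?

18:11 on November 19

Convert departure to UTC: 02:46 + 7:00 = 09:46 UTC on Nov 17.
Add 15 hours 10 minutes leg 1 → 00:56 UTC (Nov 18).
Add 3 hours 51 minutes layover in Adelaide → 04:47 UTC.
Add 8 hours 5 minutes leg 2 → 12:52 UTC.
Add 6 hours 40 minutes layover in Varnholm → 19:32 UTC.
Add 12 hours and 39 minutes leg 3 → 08:11 UTC (Nov 19).
Brisbane is UTC+10:00, so local arrival = 08:11 + 10:00 = 18:11 on Nov 19.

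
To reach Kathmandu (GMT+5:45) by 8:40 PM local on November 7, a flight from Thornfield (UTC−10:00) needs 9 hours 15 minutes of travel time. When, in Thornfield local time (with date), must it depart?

7:40 PM on November 6

Target arrival in UTC: 8:40 PM − 5:45 = 2:55 PM on Nov 7.
Subtract 9 hours and 15 minutes → departure 5:40 AM UTC on Nov 7.
Thornfield is UTC−10:00: 5:40 AM − 10:00 = 7:40 PM on Nov 6.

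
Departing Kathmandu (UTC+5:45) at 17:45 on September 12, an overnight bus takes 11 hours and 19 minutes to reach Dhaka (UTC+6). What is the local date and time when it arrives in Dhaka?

Convert departure to UTC: 17:45 − 5:45 = 12:00 UTC on Sep 12.
Add 11 hours and 19 minutes travel time → 23:19 UTC.
Dhaka is UTC+6:00, so local arrival = 23:19 + 6:00 = 05:19 on Sep 13.

05:19 on September 13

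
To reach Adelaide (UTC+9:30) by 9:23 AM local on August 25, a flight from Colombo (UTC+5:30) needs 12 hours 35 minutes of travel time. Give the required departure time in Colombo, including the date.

Target arrival in UTC: 9:23 AM − 9:30 = 11:53 PM on Aug 24.
Subtract 12 hours and 35 minutes → departure 11:18 AM UTC on Aug 24.
Colombo is UTC+5:30: 11:18 AM + 5:30 = 4:48 PM on Aug 24.

4:48 PM on Aug 24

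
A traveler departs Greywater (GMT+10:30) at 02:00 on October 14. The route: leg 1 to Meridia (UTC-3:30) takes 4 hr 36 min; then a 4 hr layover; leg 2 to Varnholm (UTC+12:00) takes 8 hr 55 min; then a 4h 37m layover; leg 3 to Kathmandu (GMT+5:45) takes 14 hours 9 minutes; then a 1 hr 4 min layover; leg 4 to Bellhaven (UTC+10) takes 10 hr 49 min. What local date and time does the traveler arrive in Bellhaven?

01:40 on October 16

Convert departure to UTC: 02:00 − 10:30 = 15:30 UTC on Oct 13.
Add 4 hours and 36 minutes leg 1 → 20:06 UTC.
Add 4 hours layover in Meridia → 00:06 UTC (Oct 14).
Add 8 hours and 55 minutes leg 2 → 09:01 UTC.
Add 4 hours 37 minutes layover in Varnholm → 13:38 UTC.
Add 14 hours 9 minutes leg 3 → 03:47 UTC (Oct 15).
Add 1 hour and 4 minutes layover in Kathmandu → 04:51 UTC.
Add 10 hours and 49 minutes leg 4 → 15:40 UTC.
Bellhaven is UTC+10:00, so local arrival = 15:40 + 10:00 = 01:40 on Oct 16.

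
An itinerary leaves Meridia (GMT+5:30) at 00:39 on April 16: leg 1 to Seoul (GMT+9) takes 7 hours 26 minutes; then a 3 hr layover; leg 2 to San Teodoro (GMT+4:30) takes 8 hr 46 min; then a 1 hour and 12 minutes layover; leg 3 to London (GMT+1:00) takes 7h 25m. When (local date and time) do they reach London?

Convert departure to UTC: 00:39 − 5:30 = 19:09 UTC on Apr 15.
Add 7 hours and 26 minutes leg 1 → 02:35 UTC (Apr 16).
Add 3 hours layover in Seoul → 05:35 UTC.
Add 8 hours and 46 minutes leg 2 → 14:21 UTC.
Add 1 hour 12 minutes layover in San Teodoro → 15:33 UTC.
Add 7 hours 25 minutes leg 3 → 22:58 UTC.
London is UTC+1:00, so local arrival = 22:58 + 1:00 = 23:58 on Apr 16.

23:58 on April 16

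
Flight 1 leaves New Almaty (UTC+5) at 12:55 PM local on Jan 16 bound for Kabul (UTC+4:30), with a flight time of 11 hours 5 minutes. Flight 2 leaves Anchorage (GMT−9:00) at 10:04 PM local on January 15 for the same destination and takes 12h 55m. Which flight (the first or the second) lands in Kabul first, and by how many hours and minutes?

the first, by 59 minutes

Flight 1 in UTC: 12:55 PM − 5:00 = 7:55 AM on Jan 16.
+11 hours and 5 minutes → arrive 7:00 PM UTC on Jan 16.
Flight 2 in UTC: 10:04 PM + 9:00 = 7:04 AM on Jan 16.
+12 hours and 55 minutes → arrive 7:59 PM UTC on Jan 16.
Flight 1 lands earlier by 59 minutes.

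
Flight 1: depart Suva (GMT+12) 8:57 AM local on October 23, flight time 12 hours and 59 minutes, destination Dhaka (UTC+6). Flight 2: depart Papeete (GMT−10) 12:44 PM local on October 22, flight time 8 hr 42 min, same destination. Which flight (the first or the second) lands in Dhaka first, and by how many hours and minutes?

Flight 1 in UTC: 8:57 AM − 12:00 = 8:57 PM on Oct 22.
+12 hours and 59 minutes → arrive 9:56 AM UTC on Oct 23.
Flight 2 in UTC: 12:44 PM + 10:00 = 10:44 PM on Oct 22.
+8 hours 42 minutes → arrive 7:26 AM UTC on Oct 23.
Flight 2 lands earlier by 2 hours 30 minutes.

the second, by 2 hours 30 minutes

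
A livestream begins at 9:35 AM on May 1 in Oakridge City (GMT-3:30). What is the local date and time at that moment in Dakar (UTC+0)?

1:05 PM on May 1

In UTC: 9:35 AM + 3:30 = 1:05 PM on May 1.
Dakar is UTC+0, so it is 1:05 PM on May 1.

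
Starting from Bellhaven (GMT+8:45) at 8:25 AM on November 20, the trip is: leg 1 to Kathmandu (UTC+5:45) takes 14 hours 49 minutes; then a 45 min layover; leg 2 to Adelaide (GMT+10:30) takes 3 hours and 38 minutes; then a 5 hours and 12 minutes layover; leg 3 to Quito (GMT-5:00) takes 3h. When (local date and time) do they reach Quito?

Convert departure to UTC: 8:25 AM − 8:45 = 11:40 PM UTC on Nov 19.
Add 14 hours 49 minutes leg 1 → 2:29 PM UTC (Nov 20).
Add 45 minutes layover in Kathmandu → 3:14 PM UTC.
Add 3 hours and 38 minutes leg 2 → 6:52 PM UTC.
Add 5 hours and 12 minutes layover in Adelaide → 12:04 AM UTC (Nov 21).
Add 3 hours leg 3 → 3:04 AM UTC.
Quito is UTC−5:00, so local arrival = 3:04 AM − 5:00 = 10:04 PM on Nov 20.

10:04 PM on November 20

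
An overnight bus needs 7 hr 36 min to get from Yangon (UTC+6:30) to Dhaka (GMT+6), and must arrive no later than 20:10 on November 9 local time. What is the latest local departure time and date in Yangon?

Target arrival in UTC: 20:10 − 6:00 = 14:10 on Nov 9.
Subtract 7 hours and 36 minutes → departure 06:34 UTC on Nov 9.
Yangon is UTC+6:30: 06:34 + 6:30 = 13:04 on Nov 9.

13:04 on Nov 9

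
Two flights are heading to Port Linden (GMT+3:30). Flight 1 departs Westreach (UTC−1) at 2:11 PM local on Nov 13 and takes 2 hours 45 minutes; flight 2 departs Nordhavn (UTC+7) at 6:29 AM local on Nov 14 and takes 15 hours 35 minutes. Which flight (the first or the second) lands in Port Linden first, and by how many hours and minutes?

the first, by 21 hours 8 minutes

Flight 1 in UTC: 2:11 PM + 1:00 = 3:11 PM on Nov 13.
+2 hours and 45 minutes → arrive 5:56 PM UTC on Nov 13.
Flight 2 in UTC: 6:29 AM − 7:00 = 11:29 PM on Nov 13.
+15 hours and 35 minutes → arrive 3:04 PM UTC on Nov 14.
Flight 1 lands earlier by 21 hours 8 minutes.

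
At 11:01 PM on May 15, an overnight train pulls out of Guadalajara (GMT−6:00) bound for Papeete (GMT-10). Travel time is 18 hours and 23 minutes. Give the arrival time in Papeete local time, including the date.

1:24 PM on May 16

Papeete is 4:00 behind Guadalajara.
After 18 hours 23 minutes it is 5:24 PM (May 16) in Guadalajara.
Shift by the zone difference: 5:24 PM − 4:00 = 1:24 PM on May 16 in Papeete.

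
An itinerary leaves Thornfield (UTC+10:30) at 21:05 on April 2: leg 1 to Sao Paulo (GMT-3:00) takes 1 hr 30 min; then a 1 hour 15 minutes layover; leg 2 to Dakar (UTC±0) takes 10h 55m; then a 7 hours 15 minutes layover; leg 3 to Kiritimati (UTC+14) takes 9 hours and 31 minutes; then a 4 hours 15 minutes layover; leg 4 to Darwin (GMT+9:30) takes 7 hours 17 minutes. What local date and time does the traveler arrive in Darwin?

Convert departure to UTC: 21:05 − 10:30 = 10:35 UTC on Apr 2.
Add 1 hour 30 minutes leg 1 → 12:05 UTC.
Add 1 hour 15 minutes layover in Sao Paulo → 13:20 UTC.
Add 10 hours and 55 minutes leg 2 → 00:15 UTC (Apr 3).
Add 7 hours and 15 minutes layover in Dakar → 07:30 UTC.
Add 9 hours 31 minutes leg 3 → 17:01 UTC.
Add 4 hours 15 minutes layover in Kiritimati → 21:16 UTC.
Add 7 hours 17 minutes leg 4 → 04:33 UTC (Apr 4).
Darwin is UTC+9:30, so local arrival = 04:33 + 9:30 = 14:03 on Apr 4.

14:03 on April 4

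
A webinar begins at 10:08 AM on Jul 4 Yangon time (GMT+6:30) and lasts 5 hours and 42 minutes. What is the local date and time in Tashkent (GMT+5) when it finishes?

2:20 PM on Jul 4

Convert start to UTC: 10:08 AM − 6:30 = 3:38 AM UTC on Jul 4.
Add 5 hours 42 minutes duration → 9:20 AM UTC.
Tashkent is UTC+5:00, so local end time = 9:20 AM + 5:00 = 2:20 PM on Jul 4.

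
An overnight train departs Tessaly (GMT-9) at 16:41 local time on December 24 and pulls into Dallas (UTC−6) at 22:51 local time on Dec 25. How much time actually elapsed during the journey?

27 hours 10 minutes

Dallas is 3:00 ahead of Tessaly.
Clock-face elapsed time (ignoring zones) is 30 hours 10 minutes.
Actual elapsed = 30 hours 10 minutes − 3:00 = 27 hours 10 minutes.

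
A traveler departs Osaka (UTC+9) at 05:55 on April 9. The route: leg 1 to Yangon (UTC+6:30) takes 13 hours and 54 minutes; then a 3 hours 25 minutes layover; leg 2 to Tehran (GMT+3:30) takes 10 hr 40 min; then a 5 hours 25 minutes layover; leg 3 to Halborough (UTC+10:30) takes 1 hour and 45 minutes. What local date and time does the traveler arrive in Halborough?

Convert departure to UTC: 05:55 − 9:00 = 20:55 UTC on Apr 8.
Add 13 hours and 54 minutes leg 1 → 10:49 UTC (Apr 9).
Add 3 hours and 25 minutes layover in Yangon → 14:14 UTC.
Add 10 hours 40 minutes leg 2 → 00:54 UTC (Apr 10).
Add 5 hours 25 minutes layover in Tehran → 06:19 UTC.
Add 1 hour and 45 minutes leg 3 → 08:04 UTC.
Halborough is UTC+10:30, so local arrival = 08:04 + 10:30 = 18:34 on Apr 10.

18:34 on April 10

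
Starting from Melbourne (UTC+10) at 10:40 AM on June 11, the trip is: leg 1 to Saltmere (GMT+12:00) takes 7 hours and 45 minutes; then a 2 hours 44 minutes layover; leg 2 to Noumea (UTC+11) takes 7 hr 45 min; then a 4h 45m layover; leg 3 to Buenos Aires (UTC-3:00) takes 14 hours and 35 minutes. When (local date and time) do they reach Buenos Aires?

11:14 AM on June 12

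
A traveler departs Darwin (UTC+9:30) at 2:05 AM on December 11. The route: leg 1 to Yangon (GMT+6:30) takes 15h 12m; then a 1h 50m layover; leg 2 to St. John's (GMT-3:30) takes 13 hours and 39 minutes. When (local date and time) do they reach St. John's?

Convert departure to UTC: 2:05 AM − 9:30 = 4:35 PM UTC on Dec 10.
Add 15 hours and 12 minutes leg 1 → 7:47 AM UTC (Dec 11).
Add 1 hour and 50 minutes layover in Yangon → 9:37 AM UTC.
Add 13 hours 39 minutes leg 2 → 11:16 PM UTC.
St. John's is UTC−3:30, so local arrival = 11:16 PM − 3:30 = 7:46 PM on Dec 11.

7:46 PM on Dec 11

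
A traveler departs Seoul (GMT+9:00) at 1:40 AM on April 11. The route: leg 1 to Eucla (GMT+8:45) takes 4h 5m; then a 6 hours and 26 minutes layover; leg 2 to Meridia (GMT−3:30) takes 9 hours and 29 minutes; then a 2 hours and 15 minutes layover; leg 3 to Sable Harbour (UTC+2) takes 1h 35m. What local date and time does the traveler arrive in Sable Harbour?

6:30 PM on Apr 11

Convert departure to UTC: 1:40 AM − 9:00 = 4:40 PM UTC on Apr 10.
Add 4 hours and 5 minutes leg 1 → 8:45 PM UTC.
Add 6 hours and 26 minutes layover in Eucla → 3:11 AM UTC (Apr 11).
Add 9 hours and 29 minutes leg 2 → 12:40 PM UTC.
Add 2 hours and 15 minutes layover in Meridia → 2:55 PM UTC.
Add 1 hour 35 minutes leg 3 → 4:30 PM UTC.
Sable Harbour is UTC+2:00, so local arrival = 4:30 PM + 2:00 = 6:30 PM on Apr 11.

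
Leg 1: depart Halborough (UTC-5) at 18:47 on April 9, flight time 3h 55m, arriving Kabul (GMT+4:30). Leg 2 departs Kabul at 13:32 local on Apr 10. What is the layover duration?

5 hours 20 minutes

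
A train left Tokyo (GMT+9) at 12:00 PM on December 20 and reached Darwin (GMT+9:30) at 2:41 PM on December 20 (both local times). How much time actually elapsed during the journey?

Departure in UTC: 12:00 PM − 9:00 = 3:00 AM on Dec 20.
Arrival in UTC: 2:41 PM − 9:30 = 5:11 AM on Dec 20.
Elapsed = 5:11 AM − 3:00 AM = 2 hours 11 minutes.

2 hours 11 minutes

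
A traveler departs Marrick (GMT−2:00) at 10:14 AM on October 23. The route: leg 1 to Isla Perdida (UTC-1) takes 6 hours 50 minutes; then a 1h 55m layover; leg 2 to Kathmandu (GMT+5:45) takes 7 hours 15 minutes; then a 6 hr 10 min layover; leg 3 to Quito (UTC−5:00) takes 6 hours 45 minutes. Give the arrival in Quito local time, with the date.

12:09 PM on October 24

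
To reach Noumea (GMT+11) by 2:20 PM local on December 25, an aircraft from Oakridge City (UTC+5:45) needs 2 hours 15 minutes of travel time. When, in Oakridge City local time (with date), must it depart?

Target arrival in UTC: 2:20 PM − 11:00 = 3:20 AM on Dec 25.
Subtract 2 hours and 15 minutes → departure 1:05 AM UTC on Dec 25.
Oakridge City is UTC+5:45: 1:05 AM + 5:45 = 6:50 AM on Dec 25.

6:50 AM on December 25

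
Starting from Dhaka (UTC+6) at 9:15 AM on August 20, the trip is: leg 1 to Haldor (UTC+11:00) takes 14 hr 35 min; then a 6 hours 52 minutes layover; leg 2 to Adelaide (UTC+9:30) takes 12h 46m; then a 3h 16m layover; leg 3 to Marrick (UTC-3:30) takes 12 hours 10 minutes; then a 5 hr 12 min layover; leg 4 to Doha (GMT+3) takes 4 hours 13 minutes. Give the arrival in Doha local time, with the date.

5:19 PM on August 22

Convert departure to UTC: 9:15 AM − 6:00 = 3:15 AM UTC on Aug 20.
Add 14 hours 35 minutes leg 1 → 5:50 PM UTC.
Add 6 hours 52 minutes layover in Haldor → 12:42 AM UTC (Aug 21).
Add 12 hours 46 minutes leg 2 → 1:28 PM UTC.
Add 3 hours 16 minutes layover in Adelaide → 4:44 PM UTC.
Add 12 hours and 10 minutes leg 3 → 4:54 AM UTC (Aug 22).
Add 5 hours and 12 minutes layover in Marrick → 10:06 AM UTC.
Add 4 hours 13 minutes leg 4 → 2:19 PM UTC.
Doha is UTC+3:00, so local arrival = 2:19 PM + 3:00 = 5:19 PM on Aug 22.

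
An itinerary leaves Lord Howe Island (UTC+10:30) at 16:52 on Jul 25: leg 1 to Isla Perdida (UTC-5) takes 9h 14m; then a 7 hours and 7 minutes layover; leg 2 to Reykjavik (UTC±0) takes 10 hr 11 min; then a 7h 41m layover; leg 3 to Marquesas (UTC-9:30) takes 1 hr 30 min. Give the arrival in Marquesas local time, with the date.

08:35 on July 26

Convert departure to UTC: 16:52 − 10:30 = 06:22 UTC on Jul 25.
Add 9 hours and 14 minutes leg 1 → 15:36 UTC.
Add 7 hours and 7 minutes layover in Isla Perdida → 22:43 UTC.
Add 10 hours 11 minutes leg 2 → 08:54 UTC (Jul 26).
Add 7 hours and 41 minutes layover in Reykjavik → 16:35 UTC.
Add 1 hour and 30 minutes leg 3 → 18:05 UTC.
Marquesas is UTC−9:30, so local arrival = 18:05 − 9:30 = 08:35 on Jul 26.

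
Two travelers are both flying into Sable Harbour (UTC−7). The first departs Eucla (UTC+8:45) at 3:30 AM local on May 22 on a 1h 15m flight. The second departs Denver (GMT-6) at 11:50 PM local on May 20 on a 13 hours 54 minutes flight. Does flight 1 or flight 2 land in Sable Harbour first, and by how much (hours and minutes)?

Flight 1 in UTC: 3:30 AM − 8:45 = 6:45 PM on May 21.
+1 hour and 15 minutes → arrive 8:00 PM UTC on May 21.
Flight 2 in UTC: 11:50 PM + 6:00 = 5:50 AM on May 21.
+13 hours and 54 minutes → arrive 7:44 PM UTC on May 21.
Flight 2 lands earlier by 16 minutes.

the second, by 16 minutes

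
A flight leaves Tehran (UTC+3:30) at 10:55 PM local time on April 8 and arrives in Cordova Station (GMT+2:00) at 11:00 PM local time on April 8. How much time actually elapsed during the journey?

1 hour 35 minutes

Departure in UTC: 10:55 PM − 3:30 = 7:25 PM on Apr 8.
Arrival in UTC: 11:00 PM − 2:00 = 9:00 PM on Apr 8.
Elapsed = 9:00 PM − 7:25 PM = 1 hour 35 minutes.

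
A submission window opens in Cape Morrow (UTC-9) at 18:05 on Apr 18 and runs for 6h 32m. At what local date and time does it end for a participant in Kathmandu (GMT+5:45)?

Kathmandu is 14:45 ahead of Cape Morrow.
After 6 hours 32 minutes it is 00:37 (Apr 19) in Cape Morrow.
Shift by the zone difference: 00:37 + 14:45 = 15:22 on Apr 19 in Kathmandu.

15:22 on April 19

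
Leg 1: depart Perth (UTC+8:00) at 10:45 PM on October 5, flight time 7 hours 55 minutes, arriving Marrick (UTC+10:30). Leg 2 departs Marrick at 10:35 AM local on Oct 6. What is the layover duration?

Convert departure to UTC: 10:45 PM − 8:00 = 2:45 PM UTC on Oct 5.
Add 7 hours and 55 minutes flight time → 10:40 PM UTC.
Marrick is UTC+10:30, so local arrival = 10:40 PM + 10:30 = 9:10 AM on Oct 6.
Layover = 10:35 AM − 9:10 AM = 1 hour 25 minutes.

1 hour 25 minutes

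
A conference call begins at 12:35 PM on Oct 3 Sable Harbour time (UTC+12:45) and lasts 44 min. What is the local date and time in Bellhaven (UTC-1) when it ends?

11:34 PM on Oct 2

Bellhaven is 13:45 behind Sable Harbour.
After 44 minutes it is 1:19 PM in Sable Harbour.
Shift by the zone difference: 1:19 PM − 13:45 = 11:34 PM on Oct 2 in Bellhaven.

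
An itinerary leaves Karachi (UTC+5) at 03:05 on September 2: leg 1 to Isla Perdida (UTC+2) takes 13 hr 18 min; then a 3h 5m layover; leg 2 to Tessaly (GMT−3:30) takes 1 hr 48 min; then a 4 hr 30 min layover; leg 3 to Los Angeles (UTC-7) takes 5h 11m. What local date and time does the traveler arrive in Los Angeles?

Convert departure to UTC: 03:05 − 5:00 = 22:05 UTC on Sep 1.
Add 13 hours and 18 minutes leg 1 → 11:23 UTC (Sep 2).
Add 3 hours and 5 minutes layover in Isla Perdida → 14:28 UTC.
Add 1 hour 48 minutes leg 2 → 16:16 UTC.
Add 4 hours 30 minutes layover in Tessaly → 20:46 UTC.
Add 5 hours 11 minutes leg 3 → 01:57 UTC (Sep 3).
Los Angeles is UTC−7:00, so local arrival = 01:57 − 7:00 = 18:57 on Sep 2.

18:57 on September 2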